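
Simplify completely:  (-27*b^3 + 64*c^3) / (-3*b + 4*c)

9*b^2 + 12*b*c + 16*c^2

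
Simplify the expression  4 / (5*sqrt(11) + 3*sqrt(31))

-5*sqrt(11) + 3*sqrt(31)

Multiply numerator and denominator by -5*sqrt(11) + 3*sqrt(31).
Denominator becomes 4; numerator becomes -20*sqrt(11) + 12*sqrt(31).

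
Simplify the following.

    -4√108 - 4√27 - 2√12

-40*√3

4√108 = 24*√3; 4√27 = 12*√3; 2√12 = 4*√3
Combine: (-24 - 12 - 4)·√3 = -40*√3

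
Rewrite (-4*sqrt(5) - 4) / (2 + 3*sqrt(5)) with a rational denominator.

(-52 - 4*sqrt(5))/41

Multiply numerator and denominator by -3*sqrt(5) + 2.
Denominator becomes -41; numerator becomes 4*sqrt(5) + 52.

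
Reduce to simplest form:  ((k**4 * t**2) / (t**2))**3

k**12

Inside the bracket: k**4
Raise to the power 3: k**12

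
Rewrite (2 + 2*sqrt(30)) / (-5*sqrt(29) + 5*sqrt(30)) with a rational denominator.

(2*sqrt(29) + 2*sqrt(30) + 2*sqrt(870) + 60)/5

Multiply numerator and denominator by 5*sqrt(29) + 5*sqrt(30).
Denominator becomes 25; numerator becomes 10*sqrt(29) + 10*sqrt(30) + 10*sqrt(870) + 300.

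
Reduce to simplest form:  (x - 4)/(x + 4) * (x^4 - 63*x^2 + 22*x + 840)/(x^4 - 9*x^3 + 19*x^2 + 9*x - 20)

(x^2 + x - 42)/(x^2 - 1)

Factor: x^4 - 63*x^2 + 22*x + 840 = (x + 7)*(x - 5)*(x + 4)*(x - 6);  x^4 - 9*x^3 + 19*x^2 + 9*x - 20 = (x - 1)*(x - 4)*(x - 5)*(x + 1)
Cancel the common factors (x - 4), (x + 4), (x - 5).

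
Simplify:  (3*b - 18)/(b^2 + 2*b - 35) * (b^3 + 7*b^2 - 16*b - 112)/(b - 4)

Factor: 3*b - 18 = 3*(b - 6);  b^2 + 2*b - 35 = (b + 7)*(b - 5);  b^3 + 7*b^2 - 16*b - 112 = (b + 4)*(b - 4)*(b + 7)
Cancel the common factors (b + 7), (b - 4).

(3*b^2 - 6*b - 72)/(b - 5)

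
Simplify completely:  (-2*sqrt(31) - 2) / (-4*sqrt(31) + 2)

Multiply numerator and denominator by 2 + 4*sqrt(31).
Denominator becomes -492; numerator becomes -252 - 12*sqrt(31).

(sqrt(31) + 21)/41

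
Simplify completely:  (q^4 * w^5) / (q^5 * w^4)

Quotient: (q^-1) * w^1

w/q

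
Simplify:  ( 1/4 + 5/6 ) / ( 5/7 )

Numerator: 1/4 + 5/6 = 13/12
Denominator: 5/7 = 5/7
Divide: (13/12) · (7/5) = 91/60

91/60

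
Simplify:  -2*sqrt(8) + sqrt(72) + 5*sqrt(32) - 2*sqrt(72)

10*sqrt(2)

2*sqrt(8) = 4*sqrt(2); sqrt(72) = 6*sqrt(2); 5*sqrt(32) = 20*sqrt(2); 2*sqrt(72) = 12*sqrt(2)
Combine: (-4 + 6 + 20 - 12)·sqrt(2) = 10*sqrt(2)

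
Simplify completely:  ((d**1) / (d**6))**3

d**(-15)

Inside the bracket: (d**-5)
Raise to the power 3: (d**-15)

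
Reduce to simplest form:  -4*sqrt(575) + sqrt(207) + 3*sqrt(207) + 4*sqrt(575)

4*sqrt(575) = 20*sqrt(23); sqrt(207) = 3*sqrt(23); 3*sqrt(207) = 9*sqrt(23); 4*sqrt(575) = 20*sqrt(23)
Combine: (-20 + 3 + 9 + 20)·sqrt(23) = 12*sqrt(23)

12*sqrt(23)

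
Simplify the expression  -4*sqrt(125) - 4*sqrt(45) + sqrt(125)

-27*sqrt(5)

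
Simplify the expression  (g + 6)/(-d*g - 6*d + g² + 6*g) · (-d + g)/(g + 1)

1/(g + 1)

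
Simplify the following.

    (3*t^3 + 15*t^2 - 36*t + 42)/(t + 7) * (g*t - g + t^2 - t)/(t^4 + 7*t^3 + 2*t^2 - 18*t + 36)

Factor: 3*t^3 + 15*t^2 - 36*t + 42 = 3*(t^2 - 2*t + 2)*(t + 7);  g*t - g + t^2 - t = (t - 1)*(g + t);  t^4 + 7*t^3 + 2*t^2 - 18*t + 36 = (t + 6)*(t + 3)*(t^2 - 2*t + 2)
Cancel the common factors (t^2 - 2*t + 2), (t + 7).

(3*g*t - 3*g + 3*t^2 - 3*t)/(t^2 + 9*t + 18)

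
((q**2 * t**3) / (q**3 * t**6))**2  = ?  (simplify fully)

1/(q**2*t**6)

Inside the bracket: (q**-1) * (t**-3)
Raise to the power 2: (q**-2) * (t**-6)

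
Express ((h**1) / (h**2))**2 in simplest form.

h**(-2)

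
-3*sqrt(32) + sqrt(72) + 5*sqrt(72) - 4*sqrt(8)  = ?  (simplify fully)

16*sqrt(2)

3*sqrt(32) = 12*sqrt(2); sqrt(72) = 6*sqrt(2); 5*sqrt(72) = 30*sqrt(2); 4*sqrt(8) = 8*sqrt(2)
Combine: (-12 + 6 + 30 - 8)·sqrt(2) = 16*sqrt(2)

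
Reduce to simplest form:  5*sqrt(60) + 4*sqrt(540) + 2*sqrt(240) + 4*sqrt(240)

58*sqrt(15)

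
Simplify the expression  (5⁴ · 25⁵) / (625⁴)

5^(-2)

5⁴ = 5^4; 25⁵ = 5^10; 625⁴ = 5^16
Combine exponents: 5^(-2)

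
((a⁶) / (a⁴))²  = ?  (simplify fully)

a⁴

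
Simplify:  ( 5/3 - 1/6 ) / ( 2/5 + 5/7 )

Numerator: 5/3 - 1/6 = 3/2
Denominator: 2/5 + 5/7 = 39/35
Divide: (3/2) · (35/39) = 35/26

35/26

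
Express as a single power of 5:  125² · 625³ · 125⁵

5^33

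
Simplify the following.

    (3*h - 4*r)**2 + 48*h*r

(3*h + 4*r)**2

Expand the square and combine the 48*h*r term.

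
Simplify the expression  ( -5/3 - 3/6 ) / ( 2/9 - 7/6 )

39/17

Numerator: -5/3 - 3/6 = -13/6
Denominator: 2/9 - 7/6 = -17/18
Divide: (-13/6) · (-18/17) = 39/17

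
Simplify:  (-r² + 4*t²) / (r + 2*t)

Difference of squares: factor out (r + 2*t).

-r + 2*t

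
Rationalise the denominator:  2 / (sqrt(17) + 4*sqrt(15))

(-2*sqrt(17) + 8*sqrt(15))/223

Multiply numerator and denominator by -4*sqrt(15) + sqrt(17).
Denominator becomes -223; numerator becomes -8*sqrt(15) + 2*sqrt(17).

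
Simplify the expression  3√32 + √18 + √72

3√32 = 12*√2; √18 = 3*√2; √72 = 6*√2
Combine: (12 + 3 + 6)·√2 = 21*√2

21*√2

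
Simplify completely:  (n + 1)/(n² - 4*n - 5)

1/(n - 5)

Factor: n² - 4*n - 5 = (n - 5)·(n + 1)
Cancel the common factor (n + 1).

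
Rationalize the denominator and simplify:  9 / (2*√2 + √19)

Multiply numerator and denominator by -√19 + 2*√2.
Denominator becomes -11; numerator becomes -9*√19 + 18*√2.

(-18*√2 + 9*√19)/11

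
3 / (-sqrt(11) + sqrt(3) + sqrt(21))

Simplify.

(-39*sqrt(11) - 21*sqrt(21) + 87*sqrt(3) + 18*sqrt(77))/83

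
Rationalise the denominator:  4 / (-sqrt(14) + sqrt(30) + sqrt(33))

(-196*sqrt(14) + 44*sqrt(33) + 68*sqrt(30) + 48*sqrt(385))/1559

Group as (sqrt(30) + sqrt(33)) - sqrt(14); multiply by (sqrt(30) + sqrt(33)) + sqrt(14), then rationalise the remaining surd.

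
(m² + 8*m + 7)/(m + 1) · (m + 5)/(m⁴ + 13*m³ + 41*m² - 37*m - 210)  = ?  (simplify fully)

1/(m² + m - 6)

Factor: m² + 8*m + 7 = (m + 7)·(m + 1);  m⁴ + 13*m³ + 41*m² - 37*m - 210 = (m + 5)·(m + 3)·(m - 2)·(m + 7)
Cancel the common factors (m + 7), (m + 1), (m + 5).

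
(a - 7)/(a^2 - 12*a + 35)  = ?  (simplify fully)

1/(a - 5)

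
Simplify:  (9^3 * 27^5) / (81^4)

3^5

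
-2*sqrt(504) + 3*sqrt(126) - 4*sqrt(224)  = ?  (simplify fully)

2*sqrt(504) = 12*sqrt(14); 3*sqrt(126) = 9*sqrt(14); 4*sqrt(224) = 16*sqrt(14)
Combine: (-12 + 9 - 16)·sqrt(14) = -19*sqrt(14)

-19*sqrt(14)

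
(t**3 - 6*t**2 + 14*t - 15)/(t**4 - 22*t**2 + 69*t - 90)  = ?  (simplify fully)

1/(t + 6)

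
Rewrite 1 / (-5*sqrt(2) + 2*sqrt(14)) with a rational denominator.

(5*sqrt(2) + 2*sqrt(14))/6

Multiply numerator and denominator by 5*sqrt(2) + 2*sqrt(14).
Denominator becomes 6; numerator becomes 5*sqrt(2) + 2*sqrt(14).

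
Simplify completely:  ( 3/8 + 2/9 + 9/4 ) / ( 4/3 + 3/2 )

205/204

Numerator: 3/8 + 2/9 + 9/4 = 205/72
Denominator: 4/3 + 3/2 = 17/6
Divide: (205/72) · (6/17) = 205/204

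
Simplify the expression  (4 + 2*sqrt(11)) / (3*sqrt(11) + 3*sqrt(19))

(-11 - 2*sqrt(11) + 2*sqrt(19) + sqrt(209))/12

Multiply numerator and denominator by -3*sqrt(19) + 3*sqrt(11).
Denominator becomes -72; numerator becomes -6*sqrt(209) - 12*sqrt(19) + 12*sqrt(11) + 66.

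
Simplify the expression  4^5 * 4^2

4^5 = 2^10; 4^2 = 2^4
Combine exponents: 2^14

2^14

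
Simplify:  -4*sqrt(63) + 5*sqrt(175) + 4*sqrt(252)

37*sqrt(7)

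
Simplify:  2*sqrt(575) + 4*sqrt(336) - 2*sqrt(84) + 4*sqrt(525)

10*sqrt(23) + 32*sqrt(21)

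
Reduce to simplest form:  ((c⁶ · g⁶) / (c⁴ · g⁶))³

c⁶

Inside the bracket: c²
Raise to the power 3: c⁶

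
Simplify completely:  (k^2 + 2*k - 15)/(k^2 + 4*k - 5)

Factor: k^2 + 2*k - 15 = (k - 3)*(k + 5);  k^2 + 4*k - 5 = (k - 1)*(k + 5)
Cancel the common factor (k + 5).

(k - 3)/(k - 1)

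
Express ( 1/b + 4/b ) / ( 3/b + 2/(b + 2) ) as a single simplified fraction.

Numerator: 1/b + 4/b = 5/b
Denominator: 3/b + 2/(b + 2) = (5*b + 6)/(b**2 + 2*b)
Divide: (5/b) · ((b**2 + 2*b)/(5*b + 6)) = (5*b + 10)/(5*b + 6)

(5*b + 10)/(5*b + 6)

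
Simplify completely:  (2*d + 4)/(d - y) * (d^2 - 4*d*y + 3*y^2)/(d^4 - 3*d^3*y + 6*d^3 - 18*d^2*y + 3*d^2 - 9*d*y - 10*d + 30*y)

2/(d^2 + 4*d - 5)

Factor: 2*d + 4 = 2*(d + 2);  d^2 - 4*d*y + 3*y^2 = (d - 3*y)*(d - y);  d^4 - 3*d^3*y + 6*d^3 - 18*d^2*y + 3*d^2 - 9*d*y - 10*d + 30*y = (d + 5)*(d + 2)*(d - 3*y)*(d - 1)
Cancel the common factors (d + 2), (d - y), (d - 3*y).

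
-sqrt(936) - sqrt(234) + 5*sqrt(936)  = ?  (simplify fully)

21*sqrt(26)

sqrt(936) = 6*sqrt(26); sqrt(234) = 3*sqrt(26); 5*sqrt(936) = 30*sqrt(26)
Combine: (-6 - 3 + 30)·sqrt(26) = 21*sqrt(26)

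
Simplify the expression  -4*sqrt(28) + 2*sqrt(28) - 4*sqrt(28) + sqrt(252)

-6*sqrt(7)

4*sqrt(28) = 8*sqrt(7); 2*sqrt(28) = 4*sqrt(7); 4*sqrt(28) = 8*sqrt(7); sqrt(252) = 6*sqrt(7)
Combine: (-8 + 4 - 8 + 6)·sqrt(7) = -6*sqrt(7)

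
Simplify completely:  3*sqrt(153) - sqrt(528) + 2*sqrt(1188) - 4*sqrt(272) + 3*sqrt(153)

2*sqrt(17) + 8*sqrt(33)

3*sqrt(153) = 9*sqrt(17); sqrt(528) = 4*sqrt(33); 2*sqrt(1188) = 12*sqrt(33); 4*sqrt(272) = 16*sqrt(17); 3*sqrt(153) = 9*sqrt(17)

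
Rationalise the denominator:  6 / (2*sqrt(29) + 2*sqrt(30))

Multiply numerator and denominator by -2*sqrt(30) + 2*sqrt(29).
Denominator becomes -4; numerator becomes -12*sqrt(30) + 12*sqrt(29).

-3*sqrt(29) + 3*sqrt(30)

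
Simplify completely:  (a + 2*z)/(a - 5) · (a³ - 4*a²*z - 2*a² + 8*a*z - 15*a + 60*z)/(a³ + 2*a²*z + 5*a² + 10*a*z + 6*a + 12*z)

Factor: a³ - 4*a²*z - 2*a² + 8*a*z - 15*a + 60*z = (a - 5)·(a + 3)·(a - 4*z);  a³ + 2*a²*z + 5*a² + 10*a*z + 6*a + 12*z = (a + 3)·(a + 2)·(a + 2*z)
Cancel the common factors (a - 5), (a + 2*z), (a + 3).

(a - 4*z)/(a + 2)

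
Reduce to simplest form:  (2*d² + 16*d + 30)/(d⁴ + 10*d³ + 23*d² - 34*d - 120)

Factor: 2*d² + 16*d + 30 = 2·(d + 3)·(d + 5);  d⁴ + 10*d³ + 23*d² - 34*d - 120 = (d - 2)·(d + 5)·(d + 4)·(d + 3)
Cancel the common factors (d + 5), (d + 3).

2/(d² + 2*d - 8)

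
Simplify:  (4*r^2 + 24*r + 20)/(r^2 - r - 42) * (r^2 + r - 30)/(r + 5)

(4*r^2 - 16*r - 20)/(r - 7)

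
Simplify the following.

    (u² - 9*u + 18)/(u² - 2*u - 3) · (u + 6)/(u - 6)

(u + 6)/(u + 1)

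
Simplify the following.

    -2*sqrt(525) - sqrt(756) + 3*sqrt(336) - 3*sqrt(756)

-22*sqrt(21)

2*sqrt(525) = 10*sqrt(21); sqrt(756) = 6*sqrt(21); 3*sqrt(336) = 12*sqrt(21); 3*sqrt(756) = 18*sqrt(21)
Combine: (-10 - 6 + 12 - 18)·sqrt(21) = -22*sqrt(21)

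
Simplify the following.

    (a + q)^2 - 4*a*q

(a - q)^2

Expanding gives a^2 - 2*a*q + q^2, a perfect square.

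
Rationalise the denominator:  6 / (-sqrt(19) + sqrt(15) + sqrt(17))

(-78*sqrt(19) + 102*sqrt(17) + 126*sqrt(15) + 12*sqrt(4845))/851

Group as (sqrt(15) + sqrt(17)) - sqrt(19); multiply by (sqrt(15) + sqrt(17)) + sqrt(19), then rationalise the remaining surd.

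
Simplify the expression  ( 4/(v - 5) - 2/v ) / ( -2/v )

(-v - 5)/(v - 5)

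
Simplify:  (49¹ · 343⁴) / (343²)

7^8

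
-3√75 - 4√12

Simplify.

-23*√3

3√75 = 15*√3; 4√12 = 8*√3
Combine: (-15 - 8)·√3 = -23*√3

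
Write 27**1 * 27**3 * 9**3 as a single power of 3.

27**1 = 3**3; 27**3 = 3**9; 9**3 = 3**6
Combine exponents: 3**18

3**18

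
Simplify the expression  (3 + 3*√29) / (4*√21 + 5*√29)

Multiply numerator and denominator by -4*√21 + 5*√29.
Denominator becomes 389; numerator becomes -12*√609 - 12*√21 + 15*√29 + 435.

(-12*√609 - 12*√21 + 15*√29 + 435)/389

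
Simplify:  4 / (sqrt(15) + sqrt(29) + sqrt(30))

(-15*sqrt(58) + 7*sqrt(30) + 8*sqrt(29) + 22*sqrt(15))/193

Group as (sqrt(15) + sqrt(30)) + sqrt(29); multiply by (sqrt(15) + sqrt(30)) - sqrt(29), then rationalise the remaining surd.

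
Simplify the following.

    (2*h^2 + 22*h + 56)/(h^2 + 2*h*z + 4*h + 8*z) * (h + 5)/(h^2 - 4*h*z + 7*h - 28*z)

(-2*h - 10)/(-h^2 + 2*h*z + 8*z^2)

Factor: 2*h^2 + 22*h + 56 = 2*(h + 4)*(h + 7);  h^2 + 2*h*z + 4*h + 8*z = (h + 4)*(h + 2*z);  h^2 - 4*h*z + 7*h - 28*z = (h + 7)*(h - 4*z)
Cancel the common factors (h + 7), (h + 4).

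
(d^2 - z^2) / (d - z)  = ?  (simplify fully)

d + z

Difference of squares: factor out (d - z).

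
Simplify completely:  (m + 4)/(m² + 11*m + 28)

1/(m + 7)

Factor: m² + 11*m + 28 = (m + 4)·(m + 7)
Cancel the common factor (m + 4).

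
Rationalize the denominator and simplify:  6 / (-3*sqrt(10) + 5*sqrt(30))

Multiply numerator and denominator by 3*sqrt(10) + 5*sqrt(30).
Denominator becomes 660; numerator becomes 18*sqrt(10) + 30*sqrt(30).

(3*sqrt(10) + 5*sqrt(30))/110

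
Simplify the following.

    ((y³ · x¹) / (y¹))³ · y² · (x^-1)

x²*y⁸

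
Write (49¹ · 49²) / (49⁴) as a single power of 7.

7^(-2)

49¹ = 7^2; 49² = 7^4; 49⁴ = 7^8
Combine exponents: 7^(-2)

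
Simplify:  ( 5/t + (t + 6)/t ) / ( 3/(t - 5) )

(t² + 6*t - 55)/(3*t)

Numerator: 5/t + (t + 6)/t = (t + 11)/t
Denominator: 3/(t - 5) = 3/(t - 5)
Divide: ((t + 11)/t) · (t/3 - 5/3) = (t² + 6*t - 55)/(3*t)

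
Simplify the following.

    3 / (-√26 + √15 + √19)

(-12*√26 + 33*√19 + 45*√15 + 3*√7410)/538

Group as (√15 + √19) - √26; multiply by (√15 + √19) + √26, then rationalise the remaining surd.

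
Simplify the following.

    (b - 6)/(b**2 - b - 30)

Factor: b**2 - b - 30 = (b - 6)*(b + 5)
Cancel the common factor (b - 6).

1/(b + 5)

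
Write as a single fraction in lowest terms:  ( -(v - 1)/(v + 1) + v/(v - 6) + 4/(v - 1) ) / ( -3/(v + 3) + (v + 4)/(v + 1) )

(12*v^3 + 2*v^2 - 120*v - 54)/(v^4 - 3*v^3 - 13*v^2 - 39*v + 54)

Numerator: -(v - 1)/(v + 1) + v/(v - 6) + 4/(v - 1) = (12*v^2 - 34*v - 18)/(v^3 - 6*v^2 - v + 6)
Denominator: -3/(v + 3) + (v + 4)/(v + 1) = (v^2 + 4*v + 9)/(v^2 + 4*v + 3)
Divide: ((12*v^2 - 34*v - 18)/(v^3 - 6*v^2 - v + 6)) · ((v^2 + 4*v + 3)/(v^2 + 4*v + 9)) = (12*v^3 + 2*v^2 - 120*v - 54)/(v^4 - 3*v^3 - 13*v^2 - 39*v + 54)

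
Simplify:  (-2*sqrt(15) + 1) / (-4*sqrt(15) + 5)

Multiply numerator and denominator by 5 + 4*sqrt(15).
Denominator becomes -215; numerator becomes -115 - 6*sqrt(15).

(6*sqrt(15) + 115)/215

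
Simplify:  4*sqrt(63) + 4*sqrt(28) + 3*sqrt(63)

29*sqrt(7)

4*sqrt(63) = 12*sqrt(7); 4*sqrt(28) = 8*sqrt(7); 3*sqrt(63) = 9*sqrt(7)
Combine: (12 + 8 + 9)·sqrt(7) = 29*sqrt(7)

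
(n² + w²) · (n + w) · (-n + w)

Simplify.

-n⁴ + w⁴

Pair the conjugate factors: (w+n)(w-n) = -n² + w², then repeat with the next factor.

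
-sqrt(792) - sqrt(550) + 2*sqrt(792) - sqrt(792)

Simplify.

-5*sqrt(22)

sqrt(792) = 6*sqrt(22); sqrt(550) = 5*sqrt(22); 2*sqrt(792) = 12*sqrt(22); sqrt(792) = 6*sqrt(22)
Combine: (-6 - 5 + 12 - 6)·sqrt(22) = -5*sqrt(22)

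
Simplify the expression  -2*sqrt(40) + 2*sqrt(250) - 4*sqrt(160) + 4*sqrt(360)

14*sqrt(10)

2*sqrt(40) = 4*sqrt(10); 2*sqrt(250) = 10*sqrt(10); 4*sqrt(160) = 16*sqrt(10); 4*sqrt(360) = 24*sqrt(10)
Combine: (-4 + 10 - 16 + 24)·sqrt(10) = 14*sqrt(10)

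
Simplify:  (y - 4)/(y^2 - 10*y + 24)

Factor: y^2 - 10*y + 24 = (y - 6)*(y - 4)
Cancel the common factor (y - 4).

1/(y - 6)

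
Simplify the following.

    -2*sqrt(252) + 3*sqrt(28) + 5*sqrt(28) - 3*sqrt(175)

-11*sqrt(7)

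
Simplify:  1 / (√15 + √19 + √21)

(-6*√665 + 13*√21 + 17*√19 + 25*√15)/971

Group as (√15 + √19) + √21; multiply by (√15 + √19) - √21, then rationalise the remaining surd.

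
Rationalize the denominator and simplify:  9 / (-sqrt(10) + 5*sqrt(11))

Multiply numerator and denominator by sqrt(10) + 5*sqrt(11).
Denominator becomes 265; numerator becomes 9*sqrt(10) + 45*sqrt(11).

(9*sqrt(10) + 45*sqrt(11))/265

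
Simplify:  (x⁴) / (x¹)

x³

Quotient: x³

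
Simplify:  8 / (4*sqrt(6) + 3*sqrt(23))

Multiply numerator and denominator by -3*sqrt(23) + 4*sqrt(6).
Denominator becomes -111; numerator becomes -24*sqrt(23) + 32*sqrt(6).

(-32*sqrt(6) + 24*sqrt(23))/111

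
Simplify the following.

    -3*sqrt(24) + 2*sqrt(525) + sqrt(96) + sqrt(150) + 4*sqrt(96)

3*sqrt(24) = 6*sqrt(6); 2*sqrt(525) = 10*sqrt(21); sqrt(96) = 4*sqrt(6); sqrt(150) = 5*sqrt(6); 4*sqrt(96) = 16*sqrt(6)

10*sqrt(21) + 19*sqrt(6)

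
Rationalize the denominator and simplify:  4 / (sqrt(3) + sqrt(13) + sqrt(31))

Group as (sqrt(3) + sqrt(31)) + sqrt(13); multiply by (sqrt(3) + sqrt(31)) - sqrt(13), then rationalise the remaining surd.

(-84*sqrt(13) - 164*sqrt(3) + 8*sqrt(1209) + 60*sqrt(31))/69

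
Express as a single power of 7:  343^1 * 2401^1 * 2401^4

343^1 = 7^3; 2401^1 = 7^4; 2401^4 = 7^16
Combine exponents: 7^23

7^23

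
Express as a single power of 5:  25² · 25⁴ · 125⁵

5^27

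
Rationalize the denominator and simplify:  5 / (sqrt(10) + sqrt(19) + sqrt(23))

(-5*sqrt(4370) + 15*sqrt(23) + 35*sqrt(19) + 80*sqrt(10))/362

Group as (sqrt(19) + sqrt(23)) + sqrt(10); multiply by (sqrt(19) + sqrt(23)) - sqrt(10), then rationalise the remaining surd.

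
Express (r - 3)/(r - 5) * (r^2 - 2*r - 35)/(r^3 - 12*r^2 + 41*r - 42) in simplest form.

Factor: r^2 - 2*r - 35 = (r + 5)*(r - 7);  r^3 - 12*r^2 + 41*r - 42 = (r - 7)*(r - 2)*(r - 3)
Cancel the common factors (r - 7), (r - 3).

(r + 5)/(r^2 - 7*r + 10)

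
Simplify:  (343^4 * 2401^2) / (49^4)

343^4 = 7^12; 2401^2 = 7^8; 49^4 = 7^8
Combine exponents: 7^12

7^12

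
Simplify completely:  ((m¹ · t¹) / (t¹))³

Inside the bracket: m¹
Raise to the power 3: m³

m³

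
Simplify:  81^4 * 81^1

81^4 = 3^16; 81^1 = 3^4
Combine exponents: 3^20

3^20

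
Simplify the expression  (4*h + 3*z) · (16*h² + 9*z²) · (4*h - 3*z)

256*h⁴ - 81*z⁴

Telescope via difference of squares: ((4*h)+(3*z))((4*h)-(3*z)) = 16*h² - 9*z², then repeat with the next factor.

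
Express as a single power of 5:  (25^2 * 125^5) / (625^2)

5^11

25^2 = 5^4; 125^5 = 5^15; 625^2 = 5^8
Combine exponents: 5^11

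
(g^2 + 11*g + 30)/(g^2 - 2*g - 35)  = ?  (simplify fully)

Factor: g^2 + 11*g + 30 = (g + 6)*(g + 5);  g^2 - 2*g - 35 = (g + 5)*(g - 7)
Cancel the common factor (g + 5).

(g + 6)/(g - 7)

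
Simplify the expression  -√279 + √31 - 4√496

√279 = 3*√31; √31 = √31; 4√496 = 16*√31
Combine: (-3 + 1 - 16)·√31 = -18*√31

-18*√31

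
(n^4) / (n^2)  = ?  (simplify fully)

Quotient: n^2

n^2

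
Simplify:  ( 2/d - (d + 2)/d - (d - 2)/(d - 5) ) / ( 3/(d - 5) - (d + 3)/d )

Numerator: 2/d - (d + 2)/d - (d - 2)/(d - 5) = (-2*d + 7)/(d - 5)
Denominator: 3/(d - 5) - (d + 3)/d = (-d² + 5*d + 15)/(d² - 5*d)
Divide: ((-2*d + 7)/(d - 5)) · ((d² - 5*d)/(-d² + 5*d + 15)) = (2*d² - 7*d)/(d² - 5*d - 15)

(2*d² - 7*d)/(d² - 5*d - 15)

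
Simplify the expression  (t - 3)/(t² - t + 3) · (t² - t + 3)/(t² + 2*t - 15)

Factor: t² + 2*t - 15 = (t + 5)·(t - 3)
Cancel the common factors (t² - t + 3), (t - 3).

1/(t + 5)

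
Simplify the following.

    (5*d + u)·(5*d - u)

Product of conjugates: (P+Q)(P-Q) = P^2 - Q^2.

25*d² - u²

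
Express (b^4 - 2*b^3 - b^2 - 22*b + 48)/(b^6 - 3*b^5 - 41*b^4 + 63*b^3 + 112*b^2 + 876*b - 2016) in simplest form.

1/(b^2 - b - 42)

Factor: b^4 - 2*b^3 - b^2 - 22*b + 48 = (b - 2)*(b - 3)*(b^2 + 3*b + 8);  b^6 - 3*b^5 - 41*b^4 + 63*b^3 + 112*b^2 + 876*b - 2016 = (b + 6)*(b^2 + 3*b + 8)*(b - 7)*(b - 3)*(b - 2)
Cancel the common factors (b^2 + 3*b + 8), (b - 3), (b - 2).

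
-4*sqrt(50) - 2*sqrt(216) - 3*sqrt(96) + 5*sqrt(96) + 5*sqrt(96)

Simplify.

-20*sqrt(2) + 16*sqrt(6)

4*sqrt(50) = 20*sqrt(2); 2*sqrt(216) = 12*sqrt(6); 3*sqrt(96) = 12*sqrt(6); 5*sqrt(96) = 20*sqrt(6); 5*sqrt(96) = 20*sqrt(6)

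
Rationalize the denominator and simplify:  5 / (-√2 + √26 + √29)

Group as (√26 + √29) - √2; multiply by (√26 + √29) + √2, then rationalise the remaining surd.

(-265*√2 - 5*√29 + 25*√26 + 20*√377)/207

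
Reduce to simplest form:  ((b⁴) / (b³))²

b²

Inside the bracket: b¹
Raise to the power 2: b²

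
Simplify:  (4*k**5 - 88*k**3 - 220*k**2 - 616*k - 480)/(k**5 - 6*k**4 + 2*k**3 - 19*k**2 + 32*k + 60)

(4*k + 16)/(k - 2)

Factor: 4*k**5 - 88*k**3 - 220*k**2 - 616*k - 480 = 4*(k - 6)*(k + 4)*(k + 1)*(k**2 + k + 5);  k**5 - 6*k**4 + 2*k**3 - 19*k**2 + 32*k + 60 = (k**2 + k + 5)*(k - 6)*(k - 2)*(k + 1)
Cancel the common factors (k**2 + k + 5), (k + 1), (k - 6).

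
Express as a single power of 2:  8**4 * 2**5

2**17

8**4 = 2**12; 2**5 = 2**5
Combine exponents: 2**17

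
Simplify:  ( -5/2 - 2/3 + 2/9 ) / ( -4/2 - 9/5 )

265/342

Numerator: -5/2 - 2/3 + 2/9 = -53/18
Denominator: -4/2 - 9/5 = -19/5
Divide: (-53/18) · (-5/19) = 265/342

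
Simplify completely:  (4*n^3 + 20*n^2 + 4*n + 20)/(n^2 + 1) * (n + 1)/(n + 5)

Factor: 4*n^3 + 20*n^2 + 4*n + 20 = 4*(n + 5)*(n^2 + 1)
Cancel the common factors (n^2 + 1), (n + 5).

4*n + 4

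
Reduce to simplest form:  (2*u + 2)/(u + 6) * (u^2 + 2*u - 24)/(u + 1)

2*u - 8

Factor: 2*u + 2 = 2*(u + 1);  u^2 + 2*u - 24 = (u - 4)*(u + 6)
Cancel the common factors (u + 1), (u + 6).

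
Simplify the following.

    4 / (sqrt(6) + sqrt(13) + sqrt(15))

(-3*sqrt(130) + 2*sqrt(15) + 4*sqrt(13) + 11*sqrt(6))/37

Group as (sqrt(6) + sqrt(15)) + sqrt(13); multiply by (sqrt(6) + sqrt(15)) - sqrt(13), then rationalise the remaining surd.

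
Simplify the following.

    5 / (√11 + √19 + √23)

Group as (√19 + √23) + √11; multiply by (√19 + √23) - √11, then rationalise the remaining surd.

(-10*√4807 + 35*√23 + 75*√19 + 155*√11)/787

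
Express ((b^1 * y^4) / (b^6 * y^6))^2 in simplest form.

1/(b^10*y^4)

Inside the bracket: (b^-5) * (y^-2)
Raise to the power 2: (b^-10) * (y^-4)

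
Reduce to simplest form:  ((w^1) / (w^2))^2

w^(-2)

Inside the bracket: (w^-1)
Raise to the power 2: (w^-2)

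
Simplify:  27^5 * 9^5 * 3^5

27^5 = 3^15; 9^5 = 3^10; 3^5 = 3^5
Combine exponents: 3^30

3^30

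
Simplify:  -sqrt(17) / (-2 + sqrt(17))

Multiply numerator and denominator by -sqrt(17) - 2.
Denominator becomes -13; numerator becomes 2*sqrt(17) + 17.

(-17 - 2*sqrt(17))/13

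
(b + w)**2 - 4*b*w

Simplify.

(b - w)**2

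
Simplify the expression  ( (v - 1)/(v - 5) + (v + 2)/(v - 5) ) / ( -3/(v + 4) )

Numerator: (v - 1)/(v - 5) + (v + 2)/(v - 5) = (2*v + 1)/(v - 5)
Denominator: -3/(v + 4) = -3/(v + 4)
Divide: ((2*v + 1)/(v - 5)) · (-v/3 - 4/3) = (-2*v^2 - 9*v - 4)/(3*v - 15)

(-2*v^2 - 9*v - 4)/(3*v - 15)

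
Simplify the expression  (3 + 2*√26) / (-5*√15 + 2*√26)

(-10*√390 - 104 - 15*√15 - 6*√26)/271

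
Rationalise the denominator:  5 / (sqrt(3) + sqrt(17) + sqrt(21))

(-30*sqrt(119) - 5*sqrt(21) + 35*sqrt(17) + 175*sqrt(3))/203

Group as (sqrt(17) + sqrt(21)) + sqrt(3); multiply by (sqrt(17) + sqrt(21)) - sqrt(3), then rationalise the remaining surd.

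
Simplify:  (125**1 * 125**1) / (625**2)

125**1 = 5**3; 125**1 = 5**3; 625**2 = 5**8
Combine exponents: 5**(-2)

5**(-2)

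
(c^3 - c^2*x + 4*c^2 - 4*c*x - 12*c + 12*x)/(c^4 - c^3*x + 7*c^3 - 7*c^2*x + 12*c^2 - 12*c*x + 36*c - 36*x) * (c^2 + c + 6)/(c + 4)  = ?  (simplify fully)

(c - 2)/(c + 4)

Factor: c^3 - c^2*x + 4*c^2 - 4*c*x - 12*c + 12*x = (c - x)*(c + 6)*(c - 2);  c^4 - c^3*x + 7*c^3 - 7*c^2*x + 12*c^2 - 12*c*x + 36*c - 36*x = (c - x)*(c^2 + c + 6)*(c + 6)
Cancel the common factors (c^2 + c + 6), (c + 6), (c - x).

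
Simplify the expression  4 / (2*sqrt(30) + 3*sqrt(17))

Multiply numerator and denominator by -2*sqrt(30) + 3*sqrt(17).
Denominator becomes 33; numerator becomes -8*sqrt(30) + 12*sqrt(17).

(-8*sqrt(30) + 12*sqrt(17))/33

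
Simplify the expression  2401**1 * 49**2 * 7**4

7**12

2401**1 = 7**4; 49**2 = 7**4; 7**4 = 7**4
Combine exponents: 7**12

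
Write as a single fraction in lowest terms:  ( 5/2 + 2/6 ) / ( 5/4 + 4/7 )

14/9

Numerator: 5/2 + 2/6 = 17/6
Denominator: 5/4 + 4/7 = 51/28
Divide: (17/6) · (28/51) = 14/9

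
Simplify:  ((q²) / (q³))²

Inside the bracket: (q^-1)
Raise to the power 2: (q^-2)

q^(-2)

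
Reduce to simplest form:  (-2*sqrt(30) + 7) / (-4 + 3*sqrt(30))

(-152 + 13*sqrt(30))/254

Multiply numerator and denominator by -3*sqrt(30) - 4.
Denominator becomes -254; numerator becomes -13*sqrt(30) + 152.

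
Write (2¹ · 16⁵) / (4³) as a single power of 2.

2¹ = 2^1; 16⁵ = 2^20; 4³ = 2^6
Combine exponents: 2^15

2^15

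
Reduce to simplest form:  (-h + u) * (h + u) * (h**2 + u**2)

-h**4 + u**4

Pair the conjugate factors: (u+h)(u-h) = -h**2 + u**2, then repeat with the next factor.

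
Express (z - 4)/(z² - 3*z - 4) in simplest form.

1/(z + 1)

Factor: z² - 3*z - 4 = (z + 1)·(z - 4)
Cancel the common factor (z - 4).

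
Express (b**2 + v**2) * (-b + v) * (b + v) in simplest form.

Pair the conjugate factors: (v+b)(v-b) = -b**2 + v**2, then repeat with the next factor.

-b**4 + v**4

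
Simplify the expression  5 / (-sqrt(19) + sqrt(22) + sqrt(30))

Group as (sqrt(22) + sqrt(30)) - sqrt(19); multiply by (sqrt(22) + sqrt(30)) + sqrt(19), then rationalise the remaining surd.

(-165*sqrt(19) + 55*sqrt(30) + 135*sqrt(22) + 20*sqrt(3135))/1551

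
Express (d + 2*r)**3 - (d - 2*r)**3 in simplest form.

12*d**2*r + 16*r**3

Write as f(d,(2*r)) - f(d,-(2*r)) and expand.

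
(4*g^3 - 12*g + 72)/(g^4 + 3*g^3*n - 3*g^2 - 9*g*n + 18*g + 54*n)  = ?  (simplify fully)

4/(g + 3*n)

Factor: 4*g^3 - 12*g + 72 = 4*(g + 3)*(g^2 - 3*g + 6);  g^4 + 3*g^3*n - 3*g^2 - 9*g*n + 18*g + 54*n = (g + 3*n)*(g + 3)*(g^2 - 3*g + 6)
Cancel the common factors (g^2 - 3*g + 6), (g + 3).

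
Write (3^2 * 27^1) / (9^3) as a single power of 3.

3^(-1)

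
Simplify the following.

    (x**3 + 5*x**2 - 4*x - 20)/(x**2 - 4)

x + 5

Factor: x**3 + 5*x**2 - 4*x - 20 = (x - 2)*(x + 5)*(x + 2);  x**2 - 4 = (x + 2)*(x - 2)
Cancel the common factors (x - 2), (x + 2).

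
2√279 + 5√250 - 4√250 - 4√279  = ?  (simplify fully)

-6*√31 + 5*√10

2√279 = 6*√31; 5√250 = 25*√10; 4√250 = 20*√10; 4√279 = 12*√31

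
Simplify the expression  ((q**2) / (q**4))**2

q**(-4)

Inside the bracket: (q**-2)
Raise to the power 2: (q**-4)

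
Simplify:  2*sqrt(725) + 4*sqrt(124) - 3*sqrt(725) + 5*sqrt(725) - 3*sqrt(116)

8*sqrt(31) + 14*sqrt(29)

2*sqrt(725) = 10*sqrt(29); 4*sqrt(124) = 8*sqrt(31); 3*sqrt(725) = 15*sqrt(29); 5*sqrt(725) = 25*sqrt(29); 3*sqrt(116) = 6*sqrt(29)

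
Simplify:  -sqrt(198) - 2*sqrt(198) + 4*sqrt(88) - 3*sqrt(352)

sqrt(198) = 3*sqrt(22); 2*sqrt(198) = 6*sqrt(22); 4*sqrt(88) = 8*sqrt(22); 3*sqrt(352) = 12*sqrt(22)
Combine: (-3 - 6 + 8 - 12)·sqrt(22) = -13*sqrt(22)

-13*sqrt(22)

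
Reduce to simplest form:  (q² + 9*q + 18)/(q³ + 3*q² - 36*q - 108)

Factor: q² + 9*q + 18 = (q + 3)·(q + 6);  q³ + 3*q² - 36*q - 108 = (q + 6)·(q - 6)·(q + 3)
Cancel the common factors (q + 3), (q + 6).

1/(q - 6)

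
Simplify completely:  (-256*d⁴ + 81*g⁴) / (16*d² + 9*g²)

-16*d² + 9*g²

-256*d⁴ + 81*g⁴ factors as -(4*d - 3*g)*(4*d + 3*g)*(16*d² + 9*g²).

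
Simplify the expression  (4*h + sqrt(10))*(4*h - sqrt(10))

16*h^2 - 10

Product of conjugates: (P+Q)(P-Q) = P^2 - Q^2.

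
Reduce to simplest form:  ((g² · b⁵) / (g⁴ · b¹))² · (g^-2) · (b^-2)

Inside the bracket: (g^-2) · b⁴
Raise to the power 2: (g^-4) · b⁸
Multiply by (g^-2) · (b^-2): add exponents.

b⁶/g⁶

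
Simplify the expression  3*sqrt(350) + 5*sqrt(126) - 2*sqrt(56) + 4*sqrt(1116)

26*sqrt(14) + 24*sqrt(31)

3*sqrt(350) = 15*sqrt(14); 5*sqrt(126) = 15*sqrt(14); 2*sqrt(56) = 4*sqrt(14); 4*sqrt(1116) = 24*sqrt(31)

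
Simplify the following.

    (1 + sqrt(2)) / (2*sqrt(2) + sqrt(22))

Multiply numerator and denominator by -sqrt(22) + 2*sqrt(2).
Denominator becomes -14; numerator becomes -2*sqrt(11) - sqrt(22) + 2*sqrt(2) + 4.

(-4 - 2*sqrt(2) + sqrt(22) + 2*sqrt(11))/14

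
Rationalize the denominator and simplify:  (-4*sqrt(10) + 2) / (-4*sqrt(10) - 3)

(-20*sqrt(10) + 166)/151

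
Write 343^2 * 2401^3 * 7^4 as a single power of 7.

7^22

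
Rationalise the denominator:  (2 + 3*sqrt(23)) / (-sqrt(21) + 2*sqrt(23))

Multiply numerator and denominator by sqrt(21) + 2*sqrt(23).
Denominator becomes 71; numerator becomes 2*sqrt(21) + 4*sqrt(23) + 3*sqrt(483) + 138.

(2*sqrt(21) + 4*sqrt(23) + 3*sqrt(483) + 138)/71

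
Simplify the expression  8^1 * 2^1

2^4

8^1 = 2^3; 2^1 = 2^1
Combine exponents: 2^4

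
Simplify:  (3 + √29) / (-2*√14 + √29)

Multiply numerator and denominator by √29 + 2*√14.
Denominator becomes -27; numerator becomes 3*√29 + 6*√14 + 29 + 2*√406.

(-2*√406 - 29 - 6*√14 - 3*√29)/27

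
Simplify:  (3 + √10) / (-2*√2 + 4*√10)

(3*√2 + 2*√5 + 6*√10 + 20)/76

Multiply numerator and denominator by 2*√2 + 4*√10.
Denominator becomes 152; numerator becomes 6*√2 + 4*√5 + 12*√10 + 40.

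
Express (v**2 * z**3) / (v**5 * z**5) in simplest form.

1/(v**3*z**2)

Quotient: (v**-3) * (z**-2)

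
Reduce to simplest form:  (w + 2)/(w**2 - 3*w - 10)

Factor: w**2 - 3*w - 10 = (w - 5)*(w + 2)
Cancel the common factor (w + 2).

1/(w - 5)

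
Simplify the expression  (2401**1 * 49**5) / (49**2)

2401**1 = 7**4; 49**5 = 7**10; 49**2 = 7**4
Combine exponents: 7**10

7**10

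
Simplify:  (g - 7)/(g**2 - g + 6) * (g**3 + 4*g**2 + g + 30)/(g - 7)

g + 5

Factor: g**3 + 4*g**2 + g + 30 = (g**2 - g + 6)*(g + 5)
Cancel the common factors (g**2 - g + 6), (g - 7).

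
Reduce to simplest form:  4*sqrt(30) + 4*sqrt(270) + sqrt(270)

19*sqrt(30)

4*sqrt(30) = 4*sqrt(30); 4*sqrt(270) = 12*sqrt(30); sqrt(270) = 3*sqrt(30)
Combine: (4 + 12 + 3)·sqrt(30) = 19*sqrt(30)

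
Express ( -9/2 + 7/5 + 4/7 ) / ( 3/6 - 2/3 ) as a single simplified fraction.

531/35

Numerator: -9/2 + 7/5 + 4/7 = -177/70
Denominator: 3/6 - 2/3 = -1/6
Divide: (-177/70) · (-6) = 531/35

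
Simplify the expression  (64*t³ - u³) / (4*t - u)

16*t² + 4*t*u + u²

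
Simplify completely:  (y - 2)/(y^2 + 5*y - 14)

1/(y + 7)

Factor: y^2 + 5*y - 14 = (y + 7)*(y - 2)
Cancel the common factor (y - 2).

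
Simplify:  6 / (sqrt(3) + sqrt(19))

Multiply numerator and denominator by -sqrt(19) + sqrt(3).
Denominator becomes -16; numerator becomes -6*sqrt(19) + 6*sqrt(3).

(-3*sqrt(3) + 3*sqrt(19))/8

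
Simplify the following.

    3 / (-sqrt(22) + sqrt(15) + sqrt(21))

Group as (sqrt(15) + sqrt(21)) - sqrt(22); multiply by (sqrt(15) + sqrt(21)) + sqrt(22), then rationalise the remaining surd.

(-21*sqrt(22) + 24*sqrt(21) + 42*sqrt(15) + 9*sqrt(770))/532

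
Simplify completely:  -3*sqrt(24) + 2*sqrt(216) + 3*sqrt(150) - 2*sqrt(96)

13*sqrt(6)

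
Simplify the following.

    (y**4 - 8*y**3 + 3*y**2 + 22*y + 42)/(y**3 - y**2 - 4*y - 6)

y - 7

Factor: y**4 - 8*y**3 + 3*y**2 + 22*y + 42 = (y**2 + 2*y + 2)*(y - 3)*(y - 7);  y**3 - y**2 - 4*y - 6 = (y - 3)*(y**2 + 2*y + 2)
Cancel the common factors (y**2 + 2*y + 2), (y - 3).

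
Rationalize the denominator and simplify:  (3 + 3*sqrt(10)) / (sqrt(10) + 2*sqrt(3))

(-30 - 3*sqrt(10) + 6*sqrt(3) + 6*sqrt(30))/2

Multiply numerator and denominator by -2*sqrt(3) + sqrt(10).
Denominator becomes -2; numerator becomes -6*sqrt(30) - 6*sqrt(3) + 3*sqrt(10) + 30.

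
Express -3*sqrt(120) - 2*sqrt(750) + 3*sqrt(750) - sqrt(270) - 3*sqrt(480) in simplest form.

-16*sqrt(30)

3*sqrt(120) = 6*sqrt(30); 2*sqrt(750) = 10*sqrt(30); 3*sqrt(750) = 15*sqrt(30); sqrt(270) = 3*sqrt(30); 3*sqrt(480) = 12*sqrt(30)
Combine: (-6 - 10 + 15 - 3 - 12)·sqrt(30) = -16*sqrt(30)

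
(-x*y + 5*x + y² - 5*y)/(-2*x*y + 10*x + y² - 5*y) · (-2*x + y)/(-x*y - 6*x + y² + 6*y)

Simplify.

1/(y + 6)

Factor: -x*y + 5*x + y² - 5*y = (y - 5)·(-x + y);  -2*x*y + 10*x + y² - 5*y = (-2*x + y)·(y - 5);  -x*y - 6*x + y² + 6*y = (-x + y)·(y + 6)
Cancel the common factors (-2*x + y), (-x + y), (y - 5).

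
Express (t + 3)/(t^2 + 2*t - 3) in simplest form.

Factor: t^2 + 2*t - 3 = (t + 3)*(t - 1)
Cancel the common factor (t + 3).

1/(t - 1)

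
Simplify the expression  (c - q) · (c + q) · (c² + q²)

Telescope via difference of squares: (c+q)(c-q) = c² - q², then repeat with the next factor.

c⁴ - q⁴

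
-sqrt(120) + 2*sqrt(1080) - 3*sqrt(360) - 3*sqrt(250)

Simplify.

-33*sqrt(10) + 10*sqrt(30)

sqrt(120) = 2*sqrt(30); 2*sqrt(1080) = 12*sqrt(30); 3*sqrt(360) = 18*sqrt(10); 3*sqrt(250) = 15*sqrt(10)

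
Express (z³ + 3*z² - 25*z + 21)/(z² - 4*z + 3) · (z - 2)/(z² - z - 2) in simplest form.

(z + 7)/(z + 1)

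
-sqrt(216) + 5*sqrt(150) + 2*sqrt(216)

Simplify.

sqrt(216) = 6*sqrt(6); 5*sqrt(150) = 25*sqrt(6); 2*sqrt(216) = 12*sqrt(6)
Combine: (-6 + 25 + 12)·sqrt(6) = 31*sqrt(6)

31*sqrt(6)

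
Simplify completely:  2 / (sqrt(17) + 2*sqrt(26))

(-2*sqrt(17) + 4*sqrt(26))/87

Multiply numerator and denominator by -sqrt(17) + 2*sqrt(26).
Denominator becomes 87; numerator becomes -2*sqrt(17) + 4*sqrt(26).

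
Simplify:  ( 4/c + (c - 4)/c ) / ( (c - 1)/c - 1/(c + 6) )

Numerator: 4/c + (c - 4)/c = 1
Denominator: (c - 1)/c - 1/(c + 6) = (c**2 + 4*c - 6)/(c**2 + 6*c)
Divide: (1) · ((c**2 + 6*c)/(c**2 + 4*c - 6)) = (c**2 + 6*c)/(c**2 + 4*c - 6)

(c**2 + 6*c)/(c**2 + 4*c - 6)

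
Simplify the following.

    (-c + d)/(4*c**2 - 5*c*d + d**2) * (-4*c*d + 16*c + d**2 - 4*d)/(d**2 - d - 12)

Factor: 4*c**2 - 5*c*d + d**2 = (-4*c + d)*(-c + d);  -4*c*d + 16*c + d**2 - 4*d = (-4*c + d)*(d - 4);  d**2 - d - 12 = (d - 4)*(d + 3)
Cancel the common factors (d - 4), (-4*c + d), (-c + d).

1/(d + 3)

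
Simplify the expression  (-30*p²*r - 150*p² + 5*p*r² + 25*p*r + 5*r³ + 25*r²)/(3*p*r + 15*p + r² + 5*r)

Factor: -30*p²*r - 150*p² + 5*p*r² + 25*p*r + 5*r³ + 25*r² = 5·(3*p + r)·(r + 5)·(-2*p + r);  3*p*r + 15*p + r² + 5*r = (3*p + r)·(r + 5)
Cancel the common factors (r + 5), (3*p + r).

-10*p + 5*r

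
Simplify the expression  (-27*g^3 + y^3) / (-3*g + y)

9*g^2 + 3*g*y + y^2

Apply the difference-of-cubes factorisation and cancel (-3*g + y).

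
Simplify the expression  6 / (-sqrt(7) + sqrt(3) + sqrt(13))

(-18*sqrt(7) - 6*sqrt(13) + 34*sqrt(3) + 4*sqrt(273))/25

Group as (sqrt(3) + sqrt(13)) - sqrt(7); multiply by (sqrt(3) + sqrt(13)) + sqrt(7), then rationalise the remaining surd.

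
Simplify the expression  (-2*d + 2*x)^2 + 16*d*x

4*(d + x)^2

After expansion: 4*d^2 + 8*d*x + 4*x^2 — a perfect-square trinomial.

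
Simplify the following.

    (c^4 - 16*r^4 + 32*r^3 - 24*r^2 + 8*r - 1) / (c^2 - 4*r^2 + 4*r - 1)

c^2 + 4*r^2 - 4*r + 1

c^4 - 16*r^4 + 32*r^3 - 24*r^2 + 8*r - 1 factors as -(-c + 2*r - 1)*(c + 2*r - 1)*(c^2 + 4*r^2 - 4*r + 1).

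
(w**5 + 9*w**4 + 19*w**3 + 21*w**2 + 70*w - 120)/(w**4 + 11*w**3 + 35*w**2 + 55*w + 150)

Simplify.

Factor: w**5 + 9*w**4 + 19*w**3 + 21*w**2 + 70*w - 120 = (w - 1)*(w + 4)*(w**2 + 5)*(w + 6);  w**4 + 11*w**3 + 35*w**2 + 55*w + 150 = (w + 5)*(w + 6)*(w**2 + 5)
Cancel the common factors (w**2 + 5), (w + 6).

(w**2 + 3*w - 4)/(w + 5)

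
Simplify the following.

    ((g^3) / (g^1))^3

g^6

Inside the bracket: g^2
Raise to the power 3: g^6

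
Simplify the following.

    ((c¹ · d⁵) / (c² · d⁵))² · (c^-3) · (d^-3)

1/(c⁵*d³)

Inside the bracket: (c^-1)
Raise to the power 2: (c^-2)
Multiply by (c^-3) · (d^-3): add exponents.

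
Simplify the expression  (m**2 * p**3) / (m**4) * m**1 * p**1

p**4/m

Quotient: (m**-2) * p**3
Multiply by m**1 * p**1: add exponents.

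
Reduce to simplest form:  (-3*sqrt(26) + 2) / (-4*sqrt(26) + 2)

Multiply numerator and denominator by 2 + 4*sqrt(26).
Denominator becomes -412; numerator becomes -308 + 2*sqrt(26).

(-sqrt(26) + 154)/206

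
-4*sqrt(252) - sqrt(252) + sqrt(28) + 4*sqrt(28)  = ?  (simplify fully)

-20*sqrt(7)

4*sqrt(252) = 24*sqrt(7); sqrt(252) = 6*sqrt(7); sqrt(28) = 2*sqrt(7); 4*sqrt(28) = 8*sqrt(7)
Combine: (-24 - 6 + 2 + 8)·sqrt(7) = -20*sqrt(7)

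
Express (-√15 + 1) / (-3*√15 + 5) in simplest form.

Multiply numerator and denominator by 5 + 3*√15.
Denominator becomes -110; numerator becomes -40 - 2*√15.

(√15 + 20)/55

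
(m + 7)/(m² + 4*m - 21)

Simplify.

1/(m - 3)

Factor: m² + 4*m - 21 = (m + 7)·(m - 3)
Cancel the common factor (m + 7).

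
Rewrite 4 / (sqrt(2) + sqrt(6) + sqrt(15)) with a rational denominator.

-44*sqrt(6) - 76*sqrt(2) + 48*sqrt(5) + 28*sqrt(15)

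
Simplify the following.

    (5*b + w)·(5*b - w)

(5*b)^2 - (w)^2 = 25*b² - w².

25*b² - w²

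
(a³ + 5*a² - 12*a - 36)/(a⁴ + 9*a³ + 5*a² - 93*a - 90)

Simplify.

Factor: a³ + 5*a² - 12*a - 36 = (a + 6)·(a - 3)·(a + 2);  a⁴ + 9*a³ + 5*a² - 93*a - 90 = (a + 5)·(a + 1)·(a - 3)·(a + 6)
Cancel the common factors (a - 3), (a + 6).

(a + 2)/(a² + 6*a + 5)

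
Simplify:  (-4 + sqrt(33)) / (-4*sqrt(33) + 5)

Multiply numerator and denominator by 5 + 4*sqrt(33).
Denominator becomes -503; numerator becomes -11*sqrt(33) + 112.

(-112 + 11*sqrt(33))/503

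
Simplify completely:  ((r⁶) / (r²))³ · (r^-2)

r^10

Inside the bracket: r⁴
Raise to the power 3: r^12
Multiply by (r^-2): add exponents.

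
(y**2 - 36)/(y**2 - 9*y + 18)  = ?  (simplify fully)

(y + 6)/(y - 3)

Factor: y**2 - 36 = (y - 6)*(y + 6);  y**2 - 9*y + 18 = (y - 3)*(y - 6)
Cancel the common factor (y - 6).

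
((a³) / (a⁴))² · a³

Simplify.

a

Inside the bracket: (a^-1)
Raise to the power 2: (a^-2)
Multiply by a³: add exponents.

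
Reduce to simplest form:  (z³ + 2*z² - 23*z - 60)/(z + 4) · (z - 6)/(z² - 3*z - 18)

Factor: z³ + 2*z² - 23*z - 60 = (z - 5)·(z + 3)·(z + 4);  z² - 3*z - 18 = (z - 6)·(z + 3)
Cancel the common factors (z + 3), (z - 6), (z + 4).

z - 5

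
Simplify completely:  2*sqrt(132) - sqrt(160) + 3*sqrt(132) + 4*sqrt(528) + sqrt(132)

2*sqrt(132) = 4*sqrt(33); sqrt(160) = 4*sqrt(10); 3*sqrt(132) = 6*sqrt(33); 4*sqrt(528) = 16*sqrt(33); sqrt(132) = 2*sqrt(33)

-4*sqrt(10) + 28*sqrt(33)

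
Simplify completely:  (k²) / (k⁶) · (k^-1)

Quotient: (k^-4)
Multiply by (k^-1): add exponents.

k^(-5)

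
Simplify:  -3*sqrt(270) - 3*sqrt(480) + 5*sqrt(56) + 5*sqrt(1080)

10*sqrt(14) + 9*sqrt(30)

3*sqrt(270) = 9*sqrt(30); 3*sqrt(480) = 12*sqrt(30); 5*sqrt(56) = 10*sqrt(14); 5*sqrt(1080) = 30*sqrt(30)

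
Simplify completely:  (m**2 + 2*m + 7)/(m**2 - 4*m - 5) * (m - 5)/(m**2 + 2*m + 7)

1/(m + 1)

Factor: m**2 - 4*m - 5 = (m - 5)*(m + 1)
Cancel the common factors (m**2 + 2*m + 7), (m - 5).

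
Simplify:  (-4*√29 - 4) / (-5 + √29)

-34 - 6*√29

Multiply numerator and denominator by -√29 - 5.
Denominator becomes -4; numerator becomes 24*√29 + 136.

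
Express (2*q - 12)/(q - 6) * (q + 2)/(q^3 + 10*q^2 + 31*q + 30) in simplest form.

2/(q^2 + 8*q + 15)

Factor: 2*q - 12 = 2*(q - 6);  q^3 + 10*q^2 + 31*q + 30 = (q + 5)*(q + 3)*(q + 2)
Cancel the common factors (q + 2), (q - 6).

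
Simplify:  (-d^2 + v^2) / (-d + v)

Difference of squares: factor out (-d + v).

d + v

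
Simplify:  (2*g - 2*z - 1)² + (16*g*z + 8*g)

(2*g + 2*z + 1)²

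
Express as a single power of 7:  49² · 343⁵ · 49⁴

49² = 7^4; 343⁵ = 7^15; 49⁴ = 7^8
Combine exponents: 7^27

7^27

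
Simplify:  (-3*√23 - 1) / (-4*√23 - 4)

(-√23 + 34)/44

Multiply numerator and denominator by -4 + 4*√23.
Denominator becomes -352; numerator becomes -272 + 8*√23.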